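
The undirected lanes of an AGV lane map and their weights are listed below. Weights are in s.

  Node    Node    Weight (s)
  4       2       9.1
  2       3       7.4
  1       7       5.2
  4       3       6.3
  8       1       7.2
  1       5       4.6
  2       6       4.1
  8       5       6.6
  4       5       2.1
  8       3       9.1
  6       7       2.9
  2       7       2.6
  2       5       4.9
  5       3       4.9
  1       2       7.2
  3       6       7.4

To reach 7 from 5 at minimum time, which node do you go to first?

2

Compare a few routes:
5–4–2–7: 2.1+9.1+2.6 = 13.8
5–2–6–7: 4.9+4.1+2.9 = 11.9
5–1–7: 4.6+5.2 = 9.8
5–2–7: 4.9+2.6 = 7.5
The minimum is 7.5 s via 5–2–7.
So from 5 the first move is to 2.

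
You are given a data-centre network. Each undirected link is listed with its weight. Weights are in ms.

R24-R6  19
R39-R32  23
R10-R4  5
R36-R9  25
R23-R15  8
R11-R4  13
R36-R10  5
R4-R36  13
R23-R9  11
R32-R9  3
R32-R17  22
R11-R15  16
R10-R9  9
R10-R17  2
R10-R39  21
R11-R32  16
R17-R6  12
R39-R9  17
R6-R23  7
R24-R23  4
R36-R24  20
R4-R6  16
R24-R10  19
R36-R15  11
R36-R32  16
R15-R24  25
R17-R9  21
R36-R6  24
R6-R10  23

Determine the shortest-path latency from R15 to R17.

Shortest distances from R15:
R15: 0
R23: 8  (via R15)
R36: 11  (via R15)
R24: 12  (via R23)
R6: 15  (via R23)
R10: 16  (via R36)
R11: 16  (via R15)
R17: 18  (via R10)
Shortest route: R15–R36–R10–R17 = 18 ms.

18 ms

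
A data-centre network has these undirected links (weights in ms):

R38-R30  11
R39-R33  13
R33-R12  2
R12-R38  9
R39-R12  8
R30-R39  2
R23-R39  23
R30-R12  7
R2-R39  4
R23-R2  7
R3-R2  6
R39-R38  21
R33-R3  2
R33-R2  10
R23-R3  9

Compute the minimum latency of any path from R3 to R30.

Enumerating some paths:
R3–R2–R39–R30: 6+4+2 = 12
R3–R33–R12–R30: 2+2+7 = 11
R3–R33–R12–R39–R30: 2+2+8+2 = 14
Cheapest is R3–R33–R12–R30 at 11 ms.

11 ms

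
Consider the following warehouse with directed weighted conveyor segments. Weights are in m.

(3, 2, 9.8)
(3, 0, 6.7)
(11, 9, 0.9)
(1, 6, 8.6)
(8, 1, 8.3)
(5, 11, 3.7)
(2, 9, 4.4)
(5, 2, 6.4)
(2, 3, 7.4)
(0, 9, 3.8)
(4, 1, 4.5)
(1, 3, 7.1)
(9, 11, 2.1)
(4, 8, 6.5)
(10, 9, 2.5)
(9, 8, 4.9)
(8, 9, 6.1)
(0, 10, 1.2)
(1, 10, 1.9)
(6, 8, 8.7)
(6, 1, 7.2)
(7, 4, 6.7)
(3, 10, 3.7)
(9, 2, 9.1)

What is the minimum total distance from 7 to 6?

19.8 m

Compare a few routes:
7 - 4 - 1 - 6: 6.7+4.5+8.6 = 19.8
7 - 4 - 8 - 1 - 6: 6.7+6.5+8.3+8.6 = 30.1
Cheapest is 7 - 4 - 1 - 6 at 19.8 m.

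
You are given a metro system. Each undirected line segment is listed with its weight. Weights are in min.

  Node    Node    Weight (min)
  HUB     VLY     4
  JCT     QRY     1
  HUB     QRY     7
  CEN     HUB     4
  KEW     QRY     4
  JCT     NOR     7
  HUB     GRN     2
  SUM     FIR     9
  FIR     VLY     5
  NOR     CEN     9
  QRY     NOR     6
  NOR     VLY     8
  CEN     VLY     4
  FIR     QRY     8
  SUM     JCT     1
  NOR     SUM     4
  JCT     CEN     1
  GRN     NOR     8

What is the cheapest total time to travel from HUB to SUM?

6 min

Candidate routes:
HUB–GRN–NOR–SUM: 2+8+4 = 14
HUB–VLY–CEN–JCT–SUM: 4+4+1+1 = 10
HUB–CEN–JCT–SUM: 4+1+1 = 6
HUB–QRY–JCT–SUM: 7+1+1 = 9
Cheapest is HUB–CEN–JCT–SUM at 6 min.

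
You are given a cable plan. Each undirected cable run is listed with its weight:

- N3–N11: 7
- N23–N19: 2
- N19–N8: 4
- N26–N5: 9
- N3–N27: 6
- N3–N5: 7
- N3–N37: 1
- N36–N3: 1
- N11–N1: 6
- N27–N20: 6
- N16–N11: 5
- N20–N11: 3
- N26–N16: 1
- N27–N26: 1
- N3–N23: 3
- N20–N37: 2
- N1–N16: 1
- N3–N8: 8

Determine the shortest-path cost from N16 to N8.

Enumerating some paths:
N16–N11–N20–N37–N3–N8: 5+3+2+1+8 = 19
N16–N26–N27–N3–N8: 1+1+6+8 = 16
N16–N26–N27–N3–N23–N19–N8: 1+1+6+3+2+4 = 17
Cheapest is N16–N26–N27–N3–N8 at 16.

16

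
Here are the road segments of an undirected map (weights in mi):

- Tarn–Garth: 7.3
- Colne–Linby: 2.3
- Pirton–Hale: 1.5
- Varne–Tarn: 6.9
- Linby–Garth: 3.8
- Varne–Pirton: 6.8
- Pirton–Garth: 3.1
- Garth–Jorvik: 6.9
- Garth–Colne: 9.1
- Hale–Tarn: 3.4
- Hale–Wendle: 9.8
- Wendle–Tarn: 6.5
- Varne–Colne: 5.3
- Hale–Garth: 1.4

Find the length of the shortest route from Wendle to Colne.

17.3 mi

Compare a few routes:
Wendle - Tarn - Varne - Colne: 6.5+6.9+5.3 = 18.7
Wendle - Tarn - Hale - Garth - Linby - Colne: 6.5+3.4+1.4+3.8+2.3 = 17.4
Wendle - Tarn - Garth - Linby - Colne: 6.5+7.3+3.8+2.3 = 19.9
Wendle - Hale - Garth - Linby - Colne: 9.8+1.4+3.8+2.3 = 17.3
The minimum is 17.3 mi via Wendle - Hale - Garth - Linby - Colne.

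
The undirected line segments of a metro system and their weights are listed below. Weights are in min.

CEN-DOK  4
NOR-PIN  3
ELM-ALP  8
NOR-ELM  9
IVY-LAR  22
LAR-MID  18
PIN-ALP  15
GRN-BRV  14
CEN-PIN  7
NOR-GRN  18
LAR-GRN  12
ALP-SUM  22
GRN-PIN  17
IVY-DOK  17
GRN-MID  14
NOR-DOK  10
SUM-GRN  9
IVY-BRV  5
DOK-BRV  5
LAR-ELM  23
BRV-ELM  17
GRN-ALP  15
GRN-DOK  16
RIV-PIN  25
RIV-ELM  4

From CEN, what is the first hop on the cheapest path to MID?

DOK

Compare a few routes:
CEN → DOK → BRV → GRN → MID: 4+5+14+14 = 37
CEN → PIN → GRN → MID: 7+17+14 = 38
CEN → DOK → GRN → MID: 4+16+14 = 34
The minimum is 34 min via CEN → DOK → GRN → MID.
So from CEN the first move is to DOK.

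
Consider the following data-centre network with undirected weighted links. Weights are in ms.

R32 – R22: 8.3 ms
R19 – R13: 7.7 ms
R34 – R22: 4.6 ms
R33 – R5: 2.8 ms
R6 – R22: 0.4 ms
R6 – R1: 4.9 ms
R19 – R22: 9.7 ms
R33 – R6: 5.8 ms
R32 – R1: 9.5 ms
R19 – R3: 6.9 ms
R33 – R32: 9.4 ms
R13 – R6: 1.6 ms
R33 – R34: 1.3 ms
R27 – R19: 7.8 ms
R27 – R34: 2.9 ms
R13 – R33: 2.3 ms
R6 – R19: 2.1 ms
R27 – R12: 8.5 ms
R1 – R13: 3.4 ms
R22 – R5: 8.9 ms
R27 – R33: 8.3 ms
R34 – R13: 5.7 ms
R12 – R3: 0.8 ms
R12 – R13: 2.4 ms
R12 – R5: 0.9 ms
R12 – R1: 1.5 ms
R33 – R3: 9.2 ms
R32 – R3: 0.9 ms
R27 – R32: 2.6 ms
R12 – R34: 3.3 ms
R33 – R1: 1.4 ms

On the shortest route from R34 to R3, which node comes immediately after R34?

Candidate routes:
R34–R33–R1–R12–R3: 1.3+1.4+1.5+0.8 = 5
R34–R12–R3: 3.3+0.8 = 4.1
Cheapest is R34–R12–R3 at 4.1 ms.
So from R34 the first move is to R12.

R12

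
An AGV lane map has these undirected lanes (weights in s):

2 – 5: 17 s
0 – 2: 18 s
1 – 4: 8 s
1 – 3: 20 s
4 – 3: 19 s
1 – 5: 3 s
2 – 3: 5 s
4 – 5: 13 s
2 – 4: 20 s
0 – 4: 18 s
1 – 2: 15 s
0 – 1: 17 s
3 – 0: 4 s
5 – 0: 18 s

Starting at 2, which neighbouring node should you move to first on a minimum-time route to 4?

4

Candidate routes:
2–3–4: 5+19 = 24
2–4: 20 = 20
2–1–4: 15+8 = 23
The minimum is 20 s via 2–4.
So from 2 the first move is to 4.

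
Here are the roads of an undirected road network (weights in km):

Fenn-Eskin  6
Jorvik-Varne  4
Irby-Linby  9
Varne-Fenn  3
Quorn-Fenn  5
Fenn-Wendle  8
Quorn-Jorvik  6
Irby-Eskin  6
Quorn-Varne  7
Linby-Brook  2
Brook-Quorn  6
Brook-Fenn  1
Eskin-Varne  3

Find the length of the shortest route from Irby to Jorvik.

13 km

Shortest distances from Irby:
Irby: 0
Eskin: 6  (via Irby)
Varne: 9  (via Eskin)
Linby: 9  (via Irby)
Brook: 11  (via Linby)
Fenn: 12  (via Eskin)
Jorvik: 13  (via Varne)
Shortest route: Irby → Eskin → Varne → Jorvik = 13 km.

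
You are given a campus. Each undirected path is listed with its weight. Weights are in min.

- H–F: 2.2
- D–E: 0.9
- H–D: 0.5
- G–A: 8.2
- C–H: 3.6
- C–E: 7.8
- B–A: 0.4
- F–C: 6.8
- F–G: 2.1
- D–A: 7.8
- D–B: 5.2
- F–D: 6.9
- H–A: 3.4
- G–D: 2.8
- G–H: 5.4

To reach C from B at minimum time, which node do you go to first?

Enumerating some paths:
B–D–H–C: 5.2+0.5+3.6 = 9.3
B–A–H–C: 0.4+3.4+3.6 = 7.4
Cheapest is B–A–H–C at 7.4 min.
So from B the first move is to A.

A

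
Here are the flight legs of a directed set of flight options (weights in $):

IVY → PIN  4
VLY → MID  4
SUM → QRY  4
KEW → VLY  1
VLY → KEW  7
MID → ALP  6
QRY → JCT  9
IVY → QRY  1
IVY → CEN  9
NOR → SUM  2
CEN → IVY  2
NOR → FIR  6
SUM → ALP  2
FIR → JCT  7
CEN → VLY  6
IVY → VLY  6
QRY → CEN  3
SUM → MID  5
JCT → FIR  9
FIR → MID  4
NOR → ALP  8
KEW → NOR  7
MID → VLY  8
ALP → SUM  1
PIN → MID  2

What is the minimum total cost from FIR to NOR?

Candidate routes:
FIR → MID → ALP → SUM → QRY → CEN → VLY → KEW → NOR: 4+6+1+4+3+6+7+7 = 38
FIR → MID → VLY → KEW → NOR: 4+8+7+7 = 26
Cheapest is FIR → MID → VLY → KEW → NOR at $26.

$26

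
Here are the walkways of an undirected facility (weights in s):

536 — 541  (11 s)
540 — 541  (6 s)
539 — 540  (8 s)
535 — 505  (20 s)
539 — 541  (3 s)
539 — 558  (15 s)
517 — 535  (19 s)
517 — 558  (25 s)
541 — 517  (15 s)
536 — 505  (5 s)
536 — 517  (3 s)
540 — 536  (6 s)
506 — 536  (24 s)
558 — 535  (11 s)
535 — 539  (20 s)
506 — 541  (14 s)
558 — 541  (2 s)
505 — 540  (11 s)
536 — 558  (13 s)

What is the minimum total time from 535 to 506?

27 s

Compare a few routes:
535 - 539 - 541 - 506: 20+3+14 = 37
535 - 558 - 541 - 506: 11+2+14 = 27
535 - 558 - 539 - 541 - 506: 11+15+3+14 = 43
Cheapest is 535 - 558 - 541 - 506 at 27 s.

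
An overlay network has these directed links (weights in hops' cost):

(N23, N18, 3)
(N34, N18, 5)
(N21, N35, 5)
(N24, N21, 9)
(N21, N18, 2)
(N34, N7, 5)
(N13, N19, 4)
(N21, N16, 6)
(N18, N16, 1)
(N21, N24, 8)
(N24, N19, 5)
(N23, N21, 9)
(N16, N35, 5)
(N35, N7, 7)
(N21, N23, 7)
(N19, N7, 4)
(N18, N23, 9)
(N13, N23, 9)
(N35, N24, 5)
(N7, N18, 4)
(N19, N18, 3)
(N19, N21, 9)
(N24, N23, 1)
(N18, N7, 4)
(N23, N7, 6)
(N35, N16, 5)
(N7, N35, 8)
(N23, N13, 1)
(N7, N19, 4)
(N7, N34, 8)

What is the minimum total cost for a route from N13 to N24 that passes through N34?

Shortest N13→N34: N13 → N19 → N7 → N34 = 16
Best N34 to N24: N34 → N18 → N16 → N35 → N24 costing 16
Total via N34: 16 + 16 = 32 hops' cost.

32 hops' cost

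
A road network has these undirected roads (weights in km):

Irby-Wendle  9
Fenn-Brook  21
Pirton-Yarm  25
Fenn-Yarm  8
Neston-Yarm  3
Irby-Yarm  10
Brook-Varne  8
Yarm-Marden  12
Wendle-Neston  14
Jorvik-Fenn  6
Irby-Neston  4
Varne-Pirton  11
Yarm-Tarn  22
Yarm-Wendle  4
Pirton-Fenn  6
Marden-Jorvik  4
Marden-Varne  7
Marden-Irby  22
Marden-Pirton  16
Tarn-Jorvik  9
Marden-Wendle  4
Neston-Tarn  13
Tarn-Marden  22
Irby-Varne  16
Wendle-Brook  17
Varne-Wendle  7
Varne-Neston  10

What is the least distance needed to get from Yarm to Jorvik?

12 km

Settle nodes by increasing distance from Yarm:
Yarm: 0
Neston: 3  (via Yarm)
Wendle: 4  (via Yarm)
Irby: 7  (via Neston)
Fenn: 8  (via Yarm)
Marden: 8  (via Wendle)
Varne: 11  (via Wendle)
Jorvik: 12  (via Marden)
Shortest route: Yarm–Wendle–Marden–Jorvik = 12 km.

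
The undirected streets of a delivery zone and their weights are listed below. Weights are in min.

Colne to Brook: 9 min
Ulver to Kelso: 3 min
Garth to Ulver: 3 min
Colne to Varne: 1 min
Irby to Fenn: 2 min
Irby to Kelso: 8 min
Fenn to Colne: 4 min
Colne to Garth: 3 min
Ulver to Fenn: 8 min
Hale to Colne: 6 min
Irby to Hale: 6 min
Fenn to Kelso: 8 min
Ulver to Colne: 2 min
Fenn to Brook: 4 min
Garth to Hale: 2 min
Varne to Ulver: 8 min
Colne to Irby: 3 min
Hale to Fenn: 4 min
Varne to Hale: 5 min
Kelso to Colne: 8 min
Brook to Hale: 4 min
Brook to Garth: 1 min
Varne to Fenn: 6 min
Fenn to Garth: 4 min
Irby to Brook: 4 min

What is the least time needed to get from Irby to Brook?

Compare a few routes:
Irby - Brook: 4 = 4
Irby - Colne - Garth - Brook: 3+3+1 = 7
Irby - Fenn - Brook: 2+4 = 6
The minimum is 4 min via Irby - Brook.

4 min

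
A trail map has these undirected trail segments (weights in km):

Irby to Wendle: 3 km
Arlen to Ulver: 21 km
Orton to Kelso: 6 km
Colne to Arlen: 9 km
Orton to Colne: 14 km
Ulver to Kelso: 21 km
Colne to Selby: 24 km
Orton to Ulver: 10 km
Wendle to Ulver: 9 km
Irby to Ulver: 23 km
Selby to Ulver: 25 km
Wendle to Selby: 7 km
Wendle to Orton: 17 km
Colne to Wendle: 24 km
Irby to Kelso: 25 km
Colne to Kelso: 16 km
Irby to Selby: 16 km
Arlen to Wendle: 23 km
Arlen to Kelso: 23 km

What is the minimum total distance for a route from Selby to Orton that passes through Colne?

38 km

Shortest Selby→Colne: Selby → Colne = 24
Shortest Colne→Orton: Colne → Orton = 14
Total via Colne: 24 + 14 = 38 km.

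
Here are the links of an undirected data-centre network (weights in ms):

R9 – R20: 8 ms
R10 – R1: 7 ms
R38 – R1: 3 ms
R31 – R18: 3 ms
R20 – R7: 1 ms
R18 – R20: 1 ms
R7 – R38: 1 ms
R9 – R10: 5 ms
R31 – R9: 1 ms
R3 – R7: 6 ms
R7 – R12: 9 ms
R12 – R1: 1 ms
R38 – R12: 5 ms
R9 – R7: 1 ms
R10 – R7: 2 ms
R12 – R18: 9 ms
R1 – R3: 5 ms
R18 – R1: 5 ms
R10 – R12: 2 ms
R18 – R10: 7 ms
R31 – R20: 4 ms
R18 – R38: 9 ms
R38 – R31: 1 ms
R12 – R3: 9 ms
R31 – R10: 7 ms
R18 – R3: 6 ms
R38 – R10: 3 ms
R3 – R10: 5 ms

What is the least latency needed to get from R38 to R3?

Running Dijkstra from R38:
R38: 0
R7: 1  (via R38)
R31: 1  (via R38)
R20: 2  (via R7)
R9: 2  (via R7)
R18: 3  (via R20)
R1: 3  (via R38)
R10: 3  (via R38)
R12: 4  (via R1)
R3: 7  (via R7)
Shortest route: R38–R7–R3 = 7 ms.

7 ms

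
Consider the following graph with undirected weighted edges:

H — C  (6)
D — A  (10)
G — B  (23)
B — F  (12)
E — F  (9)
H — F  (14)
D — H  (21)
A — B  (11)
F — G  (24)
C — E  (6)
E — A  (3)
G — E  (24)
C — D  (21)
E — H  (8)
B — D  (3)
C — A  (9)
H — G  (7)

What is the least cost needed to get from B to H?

Candidate routes:
B - A - E - H: 11+3+8 = 22
B - D - H: 3+21 = 24
B - D - A - E - H: 3+10+3+8 = 24
Cheapest is B - A - E - H at 22.

22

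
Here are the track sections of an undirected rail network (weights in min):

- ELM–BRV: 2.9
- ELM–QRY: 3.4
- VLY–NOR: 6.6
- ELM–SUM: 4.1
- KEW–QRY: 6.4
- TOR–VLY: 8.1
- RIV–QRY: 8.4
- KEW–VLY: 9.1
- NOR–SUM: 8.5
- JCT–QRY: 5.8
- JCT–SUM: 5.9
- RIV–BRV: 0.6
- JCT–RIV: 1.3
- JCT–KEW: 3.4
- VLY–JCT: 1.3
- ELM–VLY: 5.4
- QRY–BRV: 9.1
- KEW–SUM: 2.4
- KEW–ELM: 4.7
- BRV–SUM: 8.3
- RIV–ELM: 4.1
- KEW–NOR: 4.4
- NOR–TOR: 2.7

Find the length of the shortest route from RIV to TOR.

10.7 min

Enumerating some paths:
RIV - JCT - VLY - NOR - TOR: 1.3+1.3+6.6+2.7 = 11.9
RIV - JCT - VLY - TOR: 1.3+1.3+8.1 = 10.7
RIV - JCT - KEW - NOR - TOR: 1.3+3.4+4.4+2.7 = 11.8
RIV - BRV - ELM - KEW - NOR - TOR: 0.6+2.9+4.7+4.4+2.7 = 15.3
The minimum is 10.7 min via RIV - JCT - VLY - TOR.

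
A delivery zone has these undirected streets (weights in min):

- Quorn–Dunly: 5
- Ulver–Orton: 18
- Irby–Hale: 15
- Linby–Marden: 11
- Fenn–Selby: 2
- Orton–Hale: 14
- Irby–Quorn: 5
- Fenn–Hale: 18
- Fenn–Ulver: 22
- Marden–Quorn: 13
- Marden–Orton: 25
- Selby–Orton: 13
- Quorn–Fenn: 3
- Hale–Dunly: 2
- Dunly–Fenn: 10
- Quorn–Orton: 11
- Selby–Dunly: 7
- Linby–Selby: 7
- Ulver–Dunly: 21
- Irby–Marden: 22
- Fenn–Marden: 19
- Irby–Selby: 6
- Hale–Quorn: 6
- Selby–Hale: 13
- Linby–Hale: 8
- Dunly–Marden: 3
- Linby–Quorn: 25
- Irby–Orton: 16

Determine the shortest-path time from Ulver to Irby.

30 min

Running Dijkstra from Ulver:
Ulver: 0
Orton: 18  (via Ulver)
Dunly: 21  (via Ulver)
Fenn: 22  (via Ulver)
Hale: 23  (via Dunly)
Selby: 24  (via Fenn)
Marden: 24  (via Dunly)
Quorn: 25  (via Fenn)
Irby: 30  (via Selby)
Shortest route: Ulver → Fenn → Selby → Irby = 30 min.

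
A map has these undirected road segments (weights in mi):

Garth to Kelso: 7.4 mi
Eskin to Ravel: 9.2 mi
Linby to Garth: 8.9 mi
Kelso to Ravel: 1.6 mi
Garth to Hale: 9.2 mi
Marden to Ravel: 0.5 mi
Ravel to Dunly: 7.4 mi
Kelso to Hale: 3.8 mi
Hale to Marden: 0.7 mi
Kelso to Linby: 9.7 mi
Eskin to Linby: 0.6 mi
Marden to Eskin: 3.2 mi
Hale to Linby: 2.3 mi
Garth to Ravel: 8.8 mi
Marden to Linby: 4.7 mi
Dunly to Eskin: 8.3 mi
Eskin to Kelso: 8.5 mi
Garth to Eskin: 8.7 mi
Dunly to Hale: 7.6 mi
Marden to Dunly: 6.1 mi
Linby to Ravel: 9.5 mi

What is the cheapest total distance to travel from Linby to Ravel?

Compare a few routes:
Linby → Eskin → Marden → Ravel: 0.6+3.2+0.5 = 4.3
Linby → Hale → Marden → Ravel: 2.3+0.7+0.5 = 3.5
The minimum is 3.5 mi via Linby → Hale → Marden → Ravel.

3.5 mi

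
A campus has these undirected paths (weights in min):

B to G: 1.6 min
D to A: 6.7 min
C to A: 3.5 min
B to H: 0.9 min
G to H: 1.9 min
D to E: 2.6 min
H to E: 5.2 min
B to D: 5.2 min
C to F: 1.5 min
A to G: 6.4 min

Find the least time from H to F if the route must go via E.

Best H to E: H–E costing 5.2
Best E to F: E–D–A–C–F costing 14.3
Total via E: 5.2 + 14.3 = 19.5 min.

19.5 min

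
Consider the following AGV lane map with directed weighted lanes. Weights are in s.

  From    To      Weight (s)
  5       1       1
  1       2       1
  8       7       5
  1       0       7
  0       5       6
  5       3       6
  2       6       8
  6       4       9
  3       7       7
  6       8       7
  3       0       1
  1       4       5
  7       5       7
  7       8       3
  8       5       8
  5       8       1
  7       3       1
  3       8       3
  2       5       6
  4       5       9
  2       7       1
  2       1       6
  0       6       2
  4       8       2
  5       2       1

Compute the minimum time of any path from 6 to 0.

Running Dijkstra from 6:
6: 0
8: 7  (via 6)
4: 9  (via 6)
7: 12  (via 8)
3: 13  (via 7)
0: 14  (via 3)
Shortest route: 6–8–7–3–0 = 14 s.

14 s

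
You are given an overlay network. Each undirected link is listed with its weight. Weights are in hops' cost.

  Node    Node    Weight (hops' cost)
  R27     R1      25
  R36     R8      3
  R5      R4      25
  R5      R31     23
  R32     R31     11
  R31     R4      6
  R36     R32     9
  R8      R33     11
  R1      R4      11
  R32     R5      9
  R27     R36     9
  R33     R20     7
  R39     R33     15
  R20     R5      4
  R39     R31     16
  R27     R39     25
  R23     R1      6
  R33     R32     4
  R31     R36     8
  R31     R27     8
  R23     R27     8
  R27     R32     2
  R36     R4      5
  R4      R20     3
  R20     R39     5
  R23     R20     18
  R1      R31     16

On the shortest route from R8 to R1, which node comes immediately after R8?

R36

Candidate routes:
R8 → R36 → R4 → R1: 3+5+11 = 19
R8 → R36 → R27 → R23 → R1: 3+9+8+6 = 26
The minimum is 19 hops' cost via R8 → R36 → R4 → R1.
So from R8 the first move is to R36.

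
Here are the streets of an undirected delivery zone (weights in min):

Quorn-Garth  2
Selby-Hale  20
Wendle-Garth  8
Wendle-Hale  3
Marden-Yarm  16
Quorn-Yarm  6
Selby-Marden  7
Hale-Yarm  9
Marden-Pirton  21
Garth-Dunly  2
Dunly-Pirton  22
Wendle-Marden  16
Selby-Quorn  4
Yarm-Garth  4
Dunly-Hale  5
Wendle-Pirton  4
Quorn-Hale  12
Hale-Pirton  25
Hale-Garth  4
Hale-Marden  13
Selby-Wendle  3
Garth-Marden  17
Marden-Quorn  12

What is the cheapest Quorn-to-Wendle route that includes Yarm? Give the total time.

Best Quorn to Yarm: Quorn–Yarm costing 6
Shortest Yarm→Wendle: Yarm–Garth–Hale–Wendle = 11
Total via Yarm: 6 + 11 = 17 min.

17 min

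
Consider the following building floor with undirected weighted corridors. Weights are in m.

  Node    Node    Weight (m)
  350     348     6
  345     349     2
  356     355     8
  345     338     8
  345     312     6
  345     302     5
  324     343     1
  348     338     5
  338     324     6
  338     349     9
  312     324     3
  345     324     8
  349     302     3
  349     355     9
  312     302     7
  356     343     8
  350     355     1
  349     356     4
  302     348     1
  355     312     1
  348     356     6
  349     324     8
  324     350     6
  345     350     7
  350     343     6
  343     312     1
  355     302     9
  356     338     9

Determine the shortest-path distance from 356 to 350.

9 m

Candidate routes:
356 → 349 → 345 → 350: 4+2+7 = 13
356 → 348 → 350: 6+6 = 12
356 → 355 → 350: 8+1 = 9
356 → 343 → 312 → 355 → 350: 8+1+1+1 = 11
Cheapest is 356 → 355 → 350 at 9 m.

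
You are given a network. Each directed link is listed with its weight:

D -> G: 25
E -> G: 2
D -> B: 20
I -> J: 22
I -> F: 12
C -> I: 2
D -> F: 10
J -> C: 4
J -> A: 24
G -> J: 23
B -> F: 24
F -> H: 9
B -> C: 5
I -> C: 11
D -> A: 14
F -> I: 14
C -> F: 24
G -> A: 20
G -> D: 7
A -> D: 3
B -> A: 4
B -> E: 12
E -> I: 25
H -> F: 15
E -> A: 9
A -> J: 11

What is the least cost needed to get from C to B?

Compare a few routes:
C → F → I → J → A → D → B: 24+14+22+24+3+20 = 107
C → I → J → A → D → B: 2+22+24+3+20 = 71
The minimum is 71 via C → I → J → A → D → B.

71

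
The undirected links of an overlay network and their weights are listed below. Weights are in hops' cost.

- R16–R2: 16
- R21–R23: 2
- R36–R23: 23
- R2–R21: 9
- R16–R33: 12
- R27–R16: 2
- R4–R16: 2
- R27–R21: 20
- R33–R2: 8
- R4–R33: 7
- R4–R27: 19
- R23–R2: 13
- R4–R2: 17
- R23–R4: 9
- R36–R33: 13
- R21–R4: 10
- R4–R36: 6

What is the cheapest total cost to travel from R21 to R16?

12 hops' cost

Running Dijkstra from R21:
R21: 0
R23: 2  (via R21)
R2: 9  (via R21)
R4: 10  (via R21)
R16: 12  (via R4)
Shortest route: R21–R4–R16 = 12 hops' cost.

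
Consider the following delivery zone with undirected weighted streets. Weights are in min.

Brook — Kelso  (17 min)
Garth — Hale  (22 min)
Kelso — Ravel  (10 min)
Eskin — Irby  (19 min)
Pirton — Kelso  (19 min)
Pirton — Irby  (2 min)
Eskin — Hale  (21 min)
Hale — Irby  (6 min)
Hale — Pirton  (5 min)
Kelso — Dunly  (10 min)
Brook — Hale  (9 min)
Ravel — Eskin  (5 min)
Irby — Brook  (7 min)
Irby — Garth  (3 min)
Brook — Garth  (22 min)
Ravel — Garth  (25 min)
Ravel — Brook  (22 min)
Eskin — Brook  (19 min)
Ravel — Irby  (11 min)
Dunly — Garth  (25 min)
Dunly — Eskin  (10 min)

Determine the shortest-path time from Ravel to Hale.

17 min

Candidate routes:
Ravel → Irby → Pirton → Hale: 11+2+5 = 18
Ravel → Irby → Brook → Hale: 11+7+9 = 27
Ravel → Eskin → Hale: 5+21 = 26
Ravel → Irby → Hale: 11+6 = 17
The minimum is 17 min via Ravel → Irby → Hale.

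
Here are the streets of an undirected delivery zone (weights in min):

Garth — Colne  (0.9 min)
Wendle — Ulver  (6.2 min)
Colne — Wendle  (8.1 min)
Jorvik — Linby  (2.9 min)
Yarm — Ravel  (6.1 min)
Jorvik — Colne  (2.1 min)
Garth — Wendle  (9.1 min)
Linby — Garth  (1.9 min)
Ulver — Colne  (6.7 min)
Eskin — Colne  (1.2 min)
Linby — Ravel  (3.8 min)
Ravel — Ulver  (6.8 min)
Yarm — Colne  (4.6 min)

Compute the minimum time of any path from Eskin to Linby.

Candidate routes:
Eskin–Colne–Garth–Linby: 1.2+0.9+1.9 = 4
Eskin–Colne–Jorvik–Linby: 1.2+2.1+2.9 = 6.2
Cheapest is Eskin–Colne–Garth–Linby at 4 min.

4 min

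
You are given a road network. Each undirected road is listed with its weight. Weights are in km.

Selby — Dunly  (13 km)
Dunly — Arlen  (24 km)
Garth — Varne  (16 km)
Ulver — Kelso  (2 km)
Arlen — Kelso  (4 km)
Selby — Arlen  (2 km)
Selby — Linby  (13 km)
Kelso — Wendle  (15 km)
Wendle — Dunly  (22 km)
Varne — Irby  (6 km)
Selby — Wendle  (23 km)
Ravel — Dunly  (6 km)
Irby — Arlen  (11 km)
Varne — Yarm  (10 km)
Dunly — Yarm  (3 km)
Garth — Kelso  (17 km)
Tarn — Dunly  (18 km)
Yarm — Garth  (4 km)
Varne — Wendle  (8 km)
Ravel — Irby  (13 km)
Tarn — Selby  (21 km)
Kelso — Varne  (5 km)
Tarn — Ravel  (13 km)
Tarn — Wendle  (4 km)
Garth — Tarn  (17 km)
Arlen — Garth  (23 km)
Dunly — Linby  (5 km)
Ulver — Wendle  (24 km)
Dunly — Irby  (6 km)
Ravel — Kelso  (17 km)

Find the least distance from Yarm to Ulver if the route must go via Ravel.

28 km

Shortest Yarm→Ravel: Yarm → Dunly → Ravel = 9
Shortest Ravel→Ulver: Ravel → Kelso → Ulver = 19
Total via Ravel: 9 + 19 = 28 km.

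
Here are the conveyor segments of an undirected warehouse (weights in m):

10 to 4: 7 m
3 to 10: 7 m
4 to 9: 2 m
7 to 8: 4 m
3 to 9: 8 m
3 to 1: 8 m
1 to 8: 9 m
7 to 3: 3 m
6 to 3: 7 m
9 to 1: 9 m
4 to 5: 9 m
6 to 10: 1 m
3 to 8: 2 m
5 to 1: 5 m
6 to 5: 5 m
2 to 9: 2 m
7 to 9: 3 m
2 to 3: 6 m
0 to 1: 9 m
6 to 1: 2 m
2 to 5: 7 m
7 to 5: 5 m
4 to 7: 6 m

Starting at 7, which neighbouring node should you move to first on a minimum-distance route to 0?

5

Enumerating some paths:
7–5–1–0: 5+5+9 = 19
7–3–1–0: 3+8+9 = 20
Cheapest is 7–5–1–0 at 19 m.
So from 7 the first move is to 5.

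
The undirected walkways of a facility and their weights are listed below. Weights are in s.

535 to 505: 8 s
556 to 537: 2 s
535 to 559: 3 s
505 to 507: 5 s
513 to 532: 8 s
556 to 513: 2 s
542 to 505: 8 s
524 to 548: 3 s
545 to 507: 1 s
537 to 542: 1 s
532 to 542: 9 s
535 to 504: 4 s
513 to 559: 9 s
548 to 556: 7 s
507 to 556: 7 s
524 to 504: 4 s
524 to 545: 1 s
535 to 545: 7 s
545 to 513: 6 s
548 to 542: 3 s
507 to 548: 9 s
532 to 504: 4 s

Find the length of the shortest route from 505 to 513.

Shortest distances from 505:
505: 0
507: 5  (via 505)
545: 6  (via 507)
524: 7  (via 545)
542: 8  (via 505)
535: 8  (via 505)
537: 9  (via 542)
548: 10  (via 524)
504: 11  (via 524)
556: 11  (via 537)
559: 11  (via 535)
513: 12  (via 545)
Shortest route: 505–507–545–513 = 12 s.

12 s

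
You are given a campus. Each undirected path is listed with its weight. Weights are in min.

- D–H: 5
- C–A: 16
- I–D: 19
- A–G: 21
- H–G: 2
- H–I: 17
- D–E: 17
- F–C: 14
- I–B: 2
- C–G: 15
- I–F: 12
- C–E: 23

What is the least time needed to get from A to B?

Settle nodes by increasing distance from A:
A: 0
C: 16  (via A)
G: 21  (via A)
H: 23  (via G)
D: 28  (via H)
F: 30  (via C)
E: 39  (via C)
I: 40  (via H)
B: 42  (via I)
Shortest route: A–G–H–I–B = 42 min.

42 min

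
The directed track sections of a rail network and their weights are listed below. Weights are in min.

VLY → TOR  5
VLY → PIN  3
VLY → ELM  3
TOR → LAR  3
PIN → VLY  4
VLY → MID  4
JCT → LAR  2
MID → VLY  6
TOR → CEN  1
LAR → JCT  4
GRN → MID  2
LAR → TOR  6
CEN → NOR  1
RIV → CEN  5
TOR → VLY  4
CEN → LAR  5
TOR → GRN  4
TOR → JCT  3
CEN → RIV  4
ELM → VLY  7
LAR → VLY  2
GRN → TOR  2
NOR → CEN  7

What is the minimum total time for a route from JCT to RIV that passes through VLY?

14 min

Shortest JCT→VLY: JCT–LAR–VLY = 4
Best VLY to RIV: VLY–TOR–CEN–RIV costing 10
Total via VLY: 4 + 10 = 14 min.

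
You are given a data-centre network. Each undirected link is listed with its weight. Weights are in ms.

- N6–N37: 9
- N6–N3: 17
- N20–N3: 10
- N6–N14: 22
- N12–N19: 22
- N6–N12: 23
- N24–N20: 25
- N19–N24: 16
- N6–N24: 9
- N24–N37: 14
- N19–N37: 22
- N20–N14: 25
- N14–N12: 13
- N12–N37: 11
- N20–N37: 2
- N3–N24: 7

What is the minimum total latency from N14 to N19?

35 ms

Running Dijkstra from N14:
N14: 0
N12: 13  (via N14)
N6: 22  (via N14)
N37: 24  (via N12)
N20: 25  (via N14)
N24: 31  (via N6)
N19: 35  (via N12)
Shortest route: N14–N12–N19 = 35 ms.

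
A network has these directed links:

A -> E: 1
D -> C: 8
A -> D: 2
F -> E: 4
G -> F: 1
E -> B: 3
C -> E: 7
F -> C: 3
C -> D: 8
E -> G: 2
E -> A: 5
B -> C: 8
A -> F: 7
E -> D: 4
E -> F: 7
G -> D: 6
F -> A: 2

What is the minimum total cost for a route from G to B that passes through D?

23

Best G to D: G–F–A–D costing 5
Best D to B: D–C–E–B costing 18
Total via D: 5 + 18 = 23.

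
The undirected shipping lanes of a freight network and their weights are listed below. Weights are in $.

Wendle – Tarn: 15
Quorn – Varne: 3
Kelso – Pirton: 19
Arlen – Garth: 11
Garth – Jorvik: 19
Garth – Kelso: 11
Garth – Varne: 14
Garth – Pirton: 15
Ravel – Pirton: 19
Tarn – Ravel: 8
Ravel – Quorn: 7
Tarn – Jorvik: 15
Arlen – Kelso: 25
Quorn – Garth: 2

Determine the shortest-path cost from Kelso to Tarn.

Candidate routes:
Kelso - Garth - Quorn - Ravel - Tarn: 11+2+7+8 = 28
Kelso - Garth - Jorvik - Tarn: 11+19+15 = 45
Kelso - Garth - Varne - Quorn - Ravel - Tarn: 11+14+3+7+8 = 43
The minimum is $28 via Kelso - Garth - Quorn - Ravel - Tarn.

$28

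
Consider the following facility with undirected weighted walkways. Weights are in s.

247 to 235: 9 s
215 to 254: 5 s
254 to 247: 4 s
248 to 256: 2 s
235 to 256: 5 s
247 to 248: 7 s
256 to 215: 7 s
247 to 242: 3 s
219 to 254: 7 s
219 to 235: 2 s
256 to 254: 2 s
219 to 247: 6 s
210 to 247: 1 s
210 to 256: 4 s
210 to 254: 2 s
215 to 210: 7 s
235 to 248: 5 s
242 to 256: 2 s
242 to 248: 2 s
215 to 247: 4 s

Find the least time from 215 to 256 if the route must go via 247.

9 s

Best 215 to 247: 215–247 costing 4
Best 247 to 256: 247–210–256 costing 5
Total via 247: 4 + 5 = 9 s.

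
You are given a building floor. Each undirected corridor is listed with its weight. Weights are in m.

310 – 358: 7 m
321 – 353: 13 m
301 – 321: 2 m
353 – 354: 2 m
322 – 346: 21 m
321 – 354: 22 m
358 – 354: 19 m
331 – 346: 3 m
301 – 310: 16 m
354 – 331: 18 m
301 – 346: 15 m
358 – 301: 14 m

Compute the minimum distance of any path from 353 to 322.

44 m

Enumerating some paths:
353–354–358–301–346–322: 2+19+14+15+21 = 71
353–321–301–346–322: 13+2+15+21 = 51
353–354–321–301–346–322: 2+22+2+15+21 = 62
353–354–331–346–322: 2+18+3+21 = 44
Cheapest is 353–354–331–346–322 at 44 m.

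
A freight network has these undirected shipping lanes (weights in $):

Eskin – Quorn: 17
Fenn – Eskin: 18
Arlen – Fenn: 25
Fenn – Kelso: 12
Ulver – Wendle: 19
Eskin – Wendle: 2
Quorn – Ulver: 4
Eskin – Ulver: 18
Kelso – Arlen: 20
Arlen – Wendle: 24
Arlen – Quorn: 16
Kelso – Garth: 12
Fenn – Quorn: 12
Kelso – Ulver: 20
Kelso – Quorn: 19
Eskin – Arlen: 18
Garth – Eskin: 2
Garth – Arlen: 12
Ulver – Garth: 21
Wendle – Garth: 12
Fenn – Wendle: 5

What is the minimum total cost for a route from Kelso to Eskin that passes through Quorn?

Shortest Kelso→Quorn: Kelso → Quorn = 19
Best Quorn to Eskin: Quorn → Eskin costing 17
Total via Quorn: 19 + 17 = $36.

$36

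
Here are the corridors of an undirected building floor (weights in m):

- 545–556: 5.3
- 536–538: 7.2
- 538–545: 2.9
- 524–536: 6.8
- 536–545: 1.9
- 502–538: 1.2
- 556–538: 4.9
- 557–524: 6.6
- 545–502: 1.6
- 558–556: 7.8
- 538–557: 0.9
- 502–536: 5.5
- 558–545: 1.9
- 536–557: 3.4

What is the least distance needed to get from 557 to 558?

Running Dijkstra from 557:
557: 0
538: 0.9  (via 557)
502: 2.1  (via 538)
536: 3.4  (via 557)
545: 3.7  (via 502)
558: 5.6  (via 545)
Shortest route: 557–538–502–545–558 = 5.6 m.

5.6 m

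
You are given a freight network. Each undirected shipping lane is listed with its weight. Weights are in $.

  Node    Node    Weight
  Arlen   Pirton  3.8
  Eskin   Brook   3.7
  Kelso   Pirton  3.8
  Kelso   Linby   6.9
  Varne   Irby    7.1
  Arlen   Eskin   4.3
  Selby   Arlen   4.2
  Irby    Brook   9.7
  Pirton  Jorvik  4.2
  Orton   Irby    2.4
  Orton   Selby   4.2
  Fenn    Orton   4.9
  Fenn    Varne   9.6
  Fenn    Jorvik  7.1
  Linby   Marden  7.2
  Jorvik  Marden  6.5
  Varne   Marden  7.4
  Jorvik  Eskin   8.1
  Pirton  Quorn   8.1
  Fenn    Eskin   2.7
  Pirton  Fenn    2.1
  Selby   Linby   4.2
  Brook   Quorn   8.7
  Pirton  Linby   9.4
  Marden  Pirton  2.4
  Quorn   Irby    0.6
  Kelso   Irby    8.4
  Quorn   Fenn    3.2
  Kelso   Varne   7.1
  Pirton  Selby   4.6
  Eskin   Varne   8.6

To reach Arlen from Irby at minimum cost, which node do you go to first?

Quorn

Candidate routes:
Irby → Quorn → Fenn → Pirton → Arlen: 0.6+3.2+2.1+3.8 = 9.7
Irby → Quorn → Pirton → Arlen: 0.6+8.1+3.8 = 12.5
Irby → Orton → Selby → Arlen: 2.4+4.2+4.2 = 10.8
Irby → Quorn → Fenn → Eskin → Arlen: 0.6+3.2+2.7+4.3 = 10.8
Cheapest is Irby → Quorn → Fenn → Pirton → Arlen at $9.7.
So from Irby the first move is to Quorn.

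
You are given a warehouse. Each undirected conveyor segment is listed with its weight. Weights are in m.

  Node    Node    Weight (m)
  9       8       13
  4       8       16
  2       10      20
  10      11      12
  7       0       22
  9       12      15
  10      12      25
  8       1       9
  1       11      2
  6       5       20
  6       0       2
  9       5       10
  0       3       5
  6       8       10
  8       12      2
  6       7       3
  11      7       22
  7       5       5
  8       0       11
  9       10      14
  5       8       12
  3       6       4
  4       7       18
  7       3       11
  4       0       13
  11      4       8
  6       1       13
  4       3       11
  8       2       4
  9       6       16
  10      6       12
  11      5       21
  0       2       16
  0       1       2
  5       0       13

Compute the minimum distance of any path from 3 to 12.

Enumerating some paths:
3 - 6 - 0 - 1 - 8 - 12: 4+2+2+9+2 = 19
3 - 0 - 8 - 12: 5+11+2 = 18
3 - 6 - 8 - 12: 4+10+2 = 16
3 - 0 - 1 - 8 - 12: 5+2+9+2 = 18
Cheapest is 3 - 6 - 8 - 12 at 16 m.

16 m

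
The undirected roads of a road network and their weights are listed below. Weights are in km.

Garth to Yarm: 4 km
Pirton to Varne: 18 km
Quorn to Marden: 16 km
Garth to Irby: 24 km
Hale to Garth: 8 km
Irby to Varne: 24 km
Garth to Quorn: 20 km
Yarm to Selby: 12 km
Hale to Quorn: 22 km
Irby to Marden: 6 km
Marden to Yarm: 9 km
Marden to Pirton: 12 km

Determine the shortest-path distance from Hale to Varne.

51 km

Enumerating some paths:
Hale → Garth → Yarm → Marden → Irby → Varne: 8+4+9+6+24 = 51
Hale → Garth → Irby → Varne: 8+24+24 = 56
Cheapest is Hale → Garth → Yarm → Marden → Irby → Varne at 51 km.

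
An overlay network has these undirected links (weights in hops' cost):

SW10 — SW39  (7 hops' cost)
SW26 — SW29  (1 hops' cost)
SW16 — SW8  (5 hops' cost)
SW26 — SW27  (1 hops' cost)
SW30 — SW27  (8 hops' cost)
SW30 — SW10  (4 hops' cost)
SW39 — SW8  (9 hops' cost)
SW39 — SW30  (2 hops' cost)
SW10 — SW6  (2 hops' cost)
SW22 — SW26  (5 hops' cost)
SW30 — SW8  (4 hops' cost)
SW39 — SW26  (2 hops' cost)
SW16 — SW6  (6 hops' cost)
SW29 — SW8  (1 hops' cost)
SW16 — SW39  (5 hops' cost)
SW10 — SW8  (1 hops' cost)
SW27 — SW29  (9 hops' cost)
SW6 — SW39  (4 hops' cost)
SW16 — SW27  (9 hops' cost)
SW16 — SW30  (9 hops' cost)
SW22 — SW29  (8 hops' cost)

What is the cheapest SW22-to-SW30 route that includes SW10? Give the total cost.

Shortest SW22→SW10: SW22–SW26–SW29–SW8–SW10 = 8
Best SW10 to SW30: SW10–SW30 costing 4
Total via SW10: 8 + 4 = 12 hops' cost.

12 hops' cost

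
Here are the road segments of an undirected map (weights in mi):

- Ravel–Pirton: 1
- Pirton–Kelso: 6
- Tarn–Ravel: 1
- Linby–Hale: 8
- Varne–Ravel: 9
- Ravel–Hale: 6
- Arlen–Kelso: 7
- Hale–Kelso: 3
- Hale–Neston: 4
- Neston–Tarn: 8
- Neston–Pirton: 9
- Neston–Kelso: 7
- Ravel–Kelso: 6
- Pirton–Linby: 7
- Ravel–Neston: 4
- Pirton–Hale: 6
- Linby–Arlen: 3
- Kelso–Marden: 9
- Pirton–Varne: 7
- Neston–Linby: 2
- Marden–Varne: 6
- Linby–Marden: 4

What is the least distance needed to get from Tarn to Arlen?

10 mi

Settle nodes by increasing distance from Tarn:
Tarn: 0
Ravel: 1  (via Tarn)
Pirton: 2  (via Ravel)
Neston: 5  (via Ravel)
Kelso: 7  (via Ravel)
Linby: 7  (via Neston)
Hale: 7  (via Ravel)
Varne: 9  (via Pirton)
Arlen: 10  (via Linby)
Shortest route: Tarn–Ravel–Neston–Linby–Arlen = 10 mi.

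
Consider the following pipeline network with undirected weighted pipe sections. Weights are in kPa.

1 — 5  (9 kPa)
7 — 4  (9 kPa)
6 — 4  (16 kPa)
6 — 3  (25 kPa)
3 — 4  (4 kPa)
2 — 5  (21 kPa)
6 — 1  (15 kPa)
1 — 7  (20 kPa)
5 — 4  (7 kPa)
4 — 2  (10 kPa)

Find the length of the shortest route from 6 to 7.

Enumerating some paths:
6–1–5–4–7: 15+9+7+9 = 40
6–3–4–7: 25+4+9 = 38
6–1–7: 15+20 = 35
6–4–7: 16+9 = 25
Cheapest is 6–4–7 at 25 kPa.

25 kPa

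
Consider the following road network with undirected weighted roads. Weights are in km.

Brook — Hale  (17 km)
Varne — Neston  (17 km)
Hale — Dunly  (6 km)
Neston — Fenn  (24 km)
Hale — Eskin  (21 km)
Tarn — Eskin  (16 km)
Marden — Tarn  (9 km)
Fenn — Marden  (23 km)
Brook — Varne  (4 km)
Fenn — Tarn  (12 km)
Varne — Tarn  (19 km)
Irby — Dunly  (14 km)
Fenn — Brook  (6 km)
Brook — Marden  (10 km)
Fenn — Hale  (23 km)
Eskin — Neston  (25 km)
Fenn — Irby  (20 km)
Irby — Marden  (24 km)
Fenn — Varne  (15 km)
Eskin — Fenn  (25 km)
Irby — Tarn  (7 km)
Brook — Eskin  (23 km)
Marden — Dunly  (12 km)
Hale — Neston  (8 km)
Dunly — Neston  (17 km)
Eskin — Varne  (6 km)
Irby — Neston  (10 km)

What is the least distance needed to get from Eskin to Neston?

23 km

Shortest distances from Eskin:
Eskin: 0
Varne: 6  (via Eskin)
Brook: 10  (via Varne)
Tarn: 16  (via Eskin)
Fenn: 16  (via Brook)
Marden: 20  (via Brook)
Hale: 21  (via Eskin)
Neston: 23  (via Varne)
Shortest route: Eskin–Varne–Neston = 23 km.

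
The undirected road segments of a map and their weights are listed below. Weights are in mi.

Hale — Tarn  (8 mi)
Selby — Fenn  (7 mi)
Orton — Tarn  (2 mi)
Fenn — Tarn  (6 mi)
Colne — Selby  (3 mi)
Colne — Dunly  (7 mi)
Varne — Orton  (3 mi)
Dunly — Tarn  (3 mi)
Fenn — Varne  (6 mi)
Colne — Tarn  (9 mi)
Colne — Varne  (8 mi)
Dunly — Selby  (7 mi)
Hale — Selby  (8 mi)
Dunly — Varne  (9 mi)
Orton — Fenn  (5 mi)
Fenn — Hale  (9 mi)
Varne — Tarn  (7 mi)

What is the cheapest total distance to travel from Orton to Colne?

Enumerating some paths:
Orton - Tarn - Dunly - Colne: 2+3+7 = 12
Orton - Fenn - Selby - Colne: 5+7+3 = 15
Orton - Tarn - Colne: 2+9 = 11
Cheapest is Orton - Tarn - Colne at 11 mi.

11 mi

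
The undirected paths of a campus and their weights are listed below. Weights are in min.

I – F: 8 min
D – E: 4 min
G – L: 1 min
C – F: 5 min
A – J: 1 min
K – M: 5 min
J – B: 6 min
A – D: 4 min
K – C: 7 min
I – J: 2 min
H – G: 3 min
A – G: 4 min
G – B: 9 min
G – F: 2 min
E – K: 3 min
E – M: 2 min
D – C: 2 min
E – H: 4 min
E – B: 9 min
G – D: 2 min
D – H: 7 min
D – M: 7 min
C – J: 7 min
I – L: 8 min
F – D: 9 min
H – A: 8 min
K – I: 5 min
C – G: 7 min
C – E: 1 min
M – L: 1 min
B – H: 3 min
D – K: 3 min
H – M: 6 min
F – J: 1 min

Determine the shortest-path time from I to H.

Settle nodes by increasing distance from I:
I: 0
J: 2  (via I)
A: 3  (via J)
F: 3  (via J)
G: 5  (via F)
K: 5  (via I)
L: 6  (via G)
D: 7  (via A)
M: 7  (via L)
B: 8  (via J)
C: 8  (via F)
E: 8  (via K)
H: 8  (via G)
Shortest route: I–J–F–G–H = 8 min.

8 min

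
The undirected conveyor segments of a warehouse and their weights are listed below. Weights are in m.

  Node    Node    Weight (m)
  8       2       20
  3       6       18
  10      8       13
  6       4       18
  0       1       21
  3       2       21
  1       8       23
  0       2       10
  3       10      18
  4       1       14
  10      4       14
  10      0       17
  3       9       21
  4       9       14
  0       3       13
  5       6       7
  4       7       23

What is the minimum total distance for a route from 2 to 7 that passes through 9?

Shortest 2→9: 2 → 3 → 9 = 42
Shortest 9→7: 9 → 4 → 7 = 37
Total via 9: 42 + 37 = 79 m.

79 m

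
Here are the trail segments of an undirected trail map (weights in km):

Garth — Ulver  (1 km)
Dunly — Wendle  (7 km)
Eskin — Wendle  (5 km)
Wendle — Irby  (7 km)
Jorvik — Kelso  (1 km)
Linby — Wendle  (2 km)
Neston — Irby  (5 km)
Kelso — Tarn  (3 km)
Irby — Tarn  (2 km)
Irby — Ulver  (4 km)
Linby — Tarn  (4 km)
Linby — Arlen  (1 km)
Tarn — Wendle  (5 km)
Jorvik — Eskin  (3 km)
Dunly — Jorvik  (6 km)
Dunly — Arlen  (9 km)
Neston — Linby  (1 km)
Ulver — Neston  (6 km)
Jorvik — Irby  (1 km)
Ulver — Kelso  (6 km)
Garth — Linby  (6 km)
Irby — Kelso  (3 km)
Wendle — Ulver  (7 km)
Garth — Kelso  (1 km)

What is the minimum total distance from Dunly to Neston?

10 km

Shortest distances from Dunly:
Dunly: 0
Jorvik: 6  (via Dunly)
Irby: 7  (via Jorvik)
Wendle: 7  (via Dunly)
Kelso: 7  (via Jorvik)
Garth: 8  (via Kelso)
Arlen: 9  (via Dunly)
Tarn: 9  (via Irby)
Eskin: 9  (via Jorvik)
Ulver: 9  (via Garth)
Linby: 9  (via Wendle)
Neston: 10  (via Linby)
Shortest route: Dunly–Wendle–Linby–Neston = 10 km.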